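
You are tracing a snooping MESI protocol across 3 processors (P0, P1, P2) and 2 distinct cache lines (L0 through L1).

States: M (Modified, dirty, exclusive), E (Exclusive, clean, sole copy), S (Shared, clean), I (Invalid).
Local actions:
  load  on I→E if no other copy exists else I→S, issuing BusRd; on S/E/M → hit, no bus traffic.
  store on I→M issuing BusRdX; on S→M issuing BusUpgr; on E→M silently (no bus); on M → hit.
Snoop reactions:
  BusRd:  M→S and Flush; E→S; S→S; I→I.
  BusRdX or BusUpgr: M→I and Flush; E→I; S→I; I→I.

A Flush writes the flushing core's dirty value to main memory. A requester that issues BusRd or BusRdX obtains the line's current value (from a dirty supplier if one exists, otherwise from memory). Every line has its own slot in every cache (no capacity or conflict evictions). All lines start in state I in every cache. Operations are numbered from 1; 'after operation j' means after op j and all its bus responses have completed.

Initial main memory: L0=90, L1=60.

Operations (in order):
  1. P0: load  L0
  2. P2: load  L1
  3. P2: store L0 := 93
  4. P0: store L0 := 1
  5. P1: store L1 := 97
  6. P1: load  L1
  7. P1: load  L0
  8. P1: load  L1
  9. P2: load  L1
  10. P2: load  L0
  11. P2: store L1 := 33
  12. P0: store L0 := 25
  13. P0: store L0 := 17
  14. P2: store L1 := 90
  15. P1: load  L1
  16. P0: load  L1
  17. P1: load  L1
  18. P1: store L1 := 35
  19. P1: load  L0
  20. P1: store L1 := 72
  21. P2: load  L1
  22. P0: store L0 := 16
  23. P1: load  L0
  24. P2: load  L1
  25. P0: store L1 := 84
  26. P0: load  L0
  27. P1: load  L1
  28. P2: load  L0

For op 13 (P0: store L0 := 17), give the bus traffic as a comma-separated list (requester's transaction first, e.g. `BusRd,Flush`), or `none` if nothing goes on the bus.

step 1: P0: load  L0  ⟶  EII  (L0)  txn=BusRd  M[L0]=90
step 2: P2: load  L1  ⟶  IIE  (L1)  txn=BusRd  M[L1]=60
step 3: P2: store L0 := 93  ⟶  IIM  (L0)  txn=BusRdX  M[L0]=90
step 4: P0: store L0 := 1  ⟶  MII  (L0)  txn=BusRdX+Flush  M[L0]=93
step 5: P1: store L1 := 97  ⟶  IMI  (L1)  txn=BusRdX  M[L1]=60
step 6: P1: load  L1  ⟶  IMI  (L1)  txn=∅  M[L1]=60
step 7: P1: load  L0  ⟶  SSI  (L0)  txn=BusRd+Flush  M[L0]=1
step 8: P1: load  L1  ⟶  IMI  (L1)  txn=∅  M[L1]=60
step 9: P2: load  L1  ⟶  ISS  (L1)  txn=BusRd+Flush  M[L1]=97
step 10: P2: load  L0  ⟶  SSS  (L0)  txn=BusRd  M[L0]=1
step 11: P2: store L1 := 33  ⟶  IIM  (L1)  txn=BusUpgr  M[L1]=97
step 12: P0: store L0 := 25  ⟶  MII  (L0)  txn=BusUpgr  M[L0]=1
step 13: P0: store L0 := 17  ⟶  MII  (L0)  txn=∅  M[L0]=1
step 14: P2: store L1 := 90  ⟶  IIM  (L1)  txn=∅  M[L1]=97
step 15: P1: load  L1  ⟶  ISS  (L1)  txn=BusRd+Flush  M[L1]=90
step 16: P0: load  L1  ⟶  SSS  (L1)  txn=BusRd  M[L1]=90
step 17: P1: load  L1  ⟶  SSS  (L1)  txn=∅  M[L1]=90
step 18: P1: store L1 := 35  ⟶  IMI  (L1)  txn=BusUpgr  M[L1]=90
step 19: P1: load  L0  ⟶  SSI  (L0)  txn=BusRd+Flush  M[L0]=17
step 20: P1: store L1 := 72  ⟶  IMI  (L1)  txn=∅  M[L1]=90
step 21: P2: load  L1  ⟶  ISS  (L1)  txn=BusRd+Flush  M[L1]=72
step 22: P0: store L0 := 16  ⟶  MII  (L0)  txn=BusUpgr  M[L0]=17
step 23: P1: load  L0  ⟶  SSI  (L0)  txn=BusRd+Flush  M[L0]=16
step 24: P2: load  L1  ⟶  ISS  (L1)  txn=∅  M[L1]=72
step 25: P0: store L1 := 84  ⟶  MII  (L1)  txn=BusRdX  M[L1]=72
step 26: P0: load  L0  ⟶  SSI  (L0)  txn=∅  M[L0]=16
step 27: P1: load  L1  ⟶  SSI  (L1)  txn=BusRd+Flush  M[L1]=84
step 28: P2: load  L0  ⟶  SSS  (L0)  txn=BusRd  M[L0]=16

bus = none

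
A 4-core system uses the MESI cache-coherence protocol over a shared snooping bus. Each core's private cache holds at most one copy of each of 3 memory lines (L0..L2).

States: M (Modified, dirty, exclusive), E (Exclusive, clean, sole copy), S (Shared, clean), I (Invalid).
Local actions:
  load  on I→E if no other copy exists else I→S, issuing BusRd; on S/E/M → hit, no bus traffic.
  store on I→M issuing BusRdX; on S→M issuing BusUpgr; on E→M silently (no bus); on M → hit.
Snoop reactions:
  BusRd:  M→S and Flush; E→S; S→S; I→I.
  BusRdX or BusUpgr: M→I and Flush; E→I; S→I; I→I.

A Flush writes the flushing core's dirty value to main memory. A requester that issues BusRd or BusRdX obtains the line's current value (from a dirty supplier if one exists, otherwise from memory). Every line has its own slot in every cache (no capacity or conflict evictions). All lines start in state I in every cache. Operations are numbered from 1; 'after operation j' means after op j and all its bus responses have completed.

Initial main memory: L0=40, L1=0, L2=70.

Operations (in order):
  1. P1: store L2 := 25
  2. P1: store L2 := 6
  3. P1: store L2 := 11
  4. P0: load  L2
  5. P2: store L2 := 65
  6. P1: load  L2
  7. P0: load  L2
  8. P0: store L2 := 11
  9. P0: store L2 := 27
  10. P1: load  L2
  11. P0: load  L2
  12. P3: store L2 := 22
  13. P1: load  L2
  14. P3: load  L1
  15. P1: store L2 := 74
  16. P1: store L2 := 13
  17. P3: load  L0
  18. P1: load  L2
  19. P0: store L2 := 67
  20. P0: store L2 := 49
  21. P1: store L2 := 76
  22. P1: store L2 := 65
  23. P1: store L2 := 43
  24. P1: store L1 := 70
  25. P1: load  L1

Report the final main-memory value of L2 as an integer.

  op1 P1: store L2 := 25 → I/M/I/I on L2; bus BusRdX; mem=70
  op2 P1: store L2 := 6 → I/M/I/I on L2; bus (none); mem=70
  op3 P1: store L2 := 11 → I/M/I/I on L2; bus (none); mem=70
  op4 P0: load  L2 → S/S/I/I on L2; bus BusRd Flush; mem=11
  op5 P2: store L2 := 65 → I/I/M/I on L2; bus BusRdX; mem=11
  op6 P1: load  L2 → I/S/S/I on L2; bus BusRd Flush; mem=65
  op7 P0: load  L2 → S/S/S/I on L2; bus BusRd; mem=65
  op8 P0: store L2 := 11 → M/I/I/I on L2; bus BusUpgr; mem=65
  op9 P0: store L2 := 27 → M/I/I/I on L2; bus (none); mem=65
  op10 P1: load  L2 → S/S/I/I on L2; bus BusRd Flush; mem=27
  op11 P0: load  L2 → S/S/I/I on L2; bus (none); mem=27
  op12 P3: store L2 := 22 → I/I/I/M on L2; bus BusRdX; mem=27
  op13 P1: load  L2 → I/S/I/S on L2; bus BusRd Flush; mem=22
  op14 P3: load  L1 → I/I/I/E on L1; bus BusRd; mem=0
  op15 P1: store L2 := 74 → I/M/I/I on L2; bus BusUpgr; mem=22
  op16 P1: store L2 := 13 → I/M/I/I on L2; bus (none); mem=22
  op17 P3: load  L0 → I/I/I/E on L0; bus BusRd; mem=40
  op18 P1: load  L2 → I/M/I/I on L2; bus (none); mem=22
  op19 P0: store L2 := 67 → M/I/I/I on L2; bus BusRdX Flush; mem=13
  op20 P0: store L2 := 49 → M/I/I/I on L2; bus (none); mem=13
  op21 P1: store L2 := 76 → I/M/I/I on L2; bus BusRdX Flush; mem=49
  op22 P1: store L2 := 65 → I/M/I/I on L2; bus (none); mem=49
  op23 P1: store L2 := 43 → I/M/I/I on L2; bus (none); mem=49
  op24 P1: store L1 := 70 → I/M/I/I on L1; bus BusRdX; mem=0
  op25 P1: load  L1 → I/M/I/I on L1; bus (none); mem=0

memory[L2] = 49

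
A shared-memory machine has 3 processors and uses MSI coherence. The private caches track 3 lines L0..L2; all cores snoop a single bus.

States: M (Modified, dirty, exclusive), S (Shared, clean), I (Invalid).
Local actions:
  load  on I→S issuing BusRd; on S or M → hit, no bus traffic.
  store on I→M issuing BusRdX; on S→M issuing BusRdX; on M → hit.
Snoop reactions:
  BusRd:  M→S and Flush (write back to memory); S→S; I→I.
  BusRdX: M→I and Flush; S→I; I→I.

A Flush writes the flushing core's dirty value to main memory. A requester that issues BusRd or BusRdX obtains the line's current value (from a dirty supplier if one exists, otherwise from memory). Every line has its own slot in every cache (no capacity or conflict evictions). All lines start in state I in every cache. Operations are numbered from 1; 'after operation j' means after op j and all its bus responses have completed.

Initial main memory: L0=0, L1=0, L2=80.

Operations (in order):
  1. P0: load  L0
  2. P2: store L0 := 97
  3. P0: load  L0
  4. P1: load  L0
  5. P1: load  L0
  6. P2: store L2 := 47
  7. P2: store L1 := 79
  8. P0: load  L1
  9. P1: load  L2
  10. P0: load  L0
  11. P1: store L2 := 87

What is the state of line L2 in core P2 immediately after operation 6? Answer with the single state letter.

1. P0: load  L0  bus=[BusRd]  L0: P0=S P1=I P2=I  mem[L0]=0
2. P2: store L0 := 97  bus=[BusRdX]  L0: P0=I P1=I P2=M  mem[L0]=0
3. P0: load  L0  bus=[BusRd,Flush]  L0: P0=S P1=I P2=S  mem[L0]=97
4. P1: load  L0  bus=[BusRd]  L0: P0=S P1=S P2=S  mem[L0]=97
5. P1: load  L0  bus=[-]  L0: P0=S P1=S P2=S  mem[L0]=97
6. P2: store L2 := 47  bus=[BusRdX]  L2: P0=I P1=I P2=M  mem[L2]=80
7. P2: store L1 := 79  bus=[BusRdX]  L1: P0=I P1=I P2=M  mem[L1]=0
8. P0: load  L1  bus=[BusRd,Flush]  L1: P0=S P1=I P2=S  mem[L1]=79
9. P1: load  L2  bus=[BusRd,Flush]  L2: P0=I P1=S P2=S  mem[L2]=47
10. P0: load  L0  bus=[-]  L0: P0=S P1=S P2=S  mem[L0]=97
11. P1: store L2 := 87  bus=[BusRdX]  L2: P0=I P1=M P2=I  mem[L2]=47

state = M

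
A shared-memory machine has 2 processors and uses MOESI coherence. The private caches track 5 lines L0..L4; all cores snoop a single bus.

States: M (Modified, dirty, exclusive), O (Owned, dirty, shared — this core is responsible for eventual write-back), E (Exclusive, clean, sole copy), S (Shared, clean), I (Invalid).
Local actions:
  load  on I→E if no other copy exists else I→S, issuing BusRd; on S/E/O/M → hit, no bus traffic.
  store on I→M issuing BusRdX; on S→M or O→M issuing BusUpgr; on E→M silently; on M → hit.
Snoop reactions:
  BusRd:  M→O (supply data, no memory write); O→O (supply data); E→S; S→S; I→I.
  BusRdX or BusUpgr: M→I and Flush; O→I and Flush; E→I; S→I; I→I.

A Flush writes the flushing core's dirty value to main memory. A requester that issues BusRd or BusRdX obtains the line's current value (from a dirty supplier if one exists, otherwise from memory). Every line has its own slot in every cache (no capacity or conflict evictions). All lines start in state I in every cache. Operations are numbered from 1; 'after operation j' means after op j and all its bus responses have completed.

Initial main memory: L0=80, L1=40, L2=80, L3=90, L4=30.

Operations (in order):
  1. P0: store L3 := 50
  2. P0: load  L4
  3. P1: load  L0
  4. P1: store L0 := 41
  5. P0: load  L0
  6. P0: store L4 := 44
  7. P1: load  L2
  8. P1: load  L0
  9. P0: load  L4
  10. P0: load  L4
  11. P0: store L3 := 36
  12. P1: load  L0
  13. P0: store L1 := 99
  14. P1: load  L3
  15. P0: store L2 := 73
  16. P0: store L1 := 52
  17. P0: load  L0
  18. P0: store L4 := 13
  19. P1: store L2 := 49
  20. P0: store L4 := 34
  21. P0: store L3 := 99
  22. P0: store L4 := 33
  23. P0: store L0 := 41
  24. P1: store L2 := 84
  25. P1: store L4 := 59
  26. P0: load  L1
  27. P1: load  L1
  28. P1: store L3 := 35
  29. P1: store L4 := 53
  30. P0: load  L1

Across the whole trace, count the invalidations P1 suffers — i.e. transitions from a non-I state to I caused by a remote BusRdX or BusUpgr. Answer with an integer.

invalidations = 3

1. P0: store L3 := 50  bus=[BusRdX]  L3: P0=M P1=I  mem[L3]=90
2. P0: load  L4  bus=[BusRd]  L4: P0=E P1=I  mem[L4]=30
3. P1: load  L0  bus=[BusRd]  L0: P0=I P1=E  mem[L0]=80
4. P1: store L0 := 41  bus=[-]  L0: P0=I P1=M  mem[L0]=80
5. P0: load  L0  bus=[BusRd]  L0: P0=S P1=O  mem[L0]=80
6. P0: store L4 := 44  bus=[-]  L4: P0=M P1=I  mem[L4]=30
7. P1: load  L2  bus=[BusRd]  L2: P0=I P1=E  mem[L2]=80
8. P1: load  L0  bus=[-]  L0: P0=S P1=O  mem[L0]=80
9. P0: load  L4  bus=[-]  L4: P0=M P1=I  mem[L4]=30
10. P0: load  L4  bus=[-]  L4: P0=M P1=I  mem[L4]=30
11. P0: store L3 := 36  bus=[-]  L3: P0=M P1=I  mem[L3]=90
12. P1: load  L0  bus=[-]  L0: P0=S P1=O  mem[L0]=80
13. P0: store L1 := 99  bus=[BusRdX]  L1: P0=M P1=I  mem[L1]=40
14. P1: load  L3  bus=[BusRd]  L3: P0=O P1=S  mem[L3]=90
15. P0: store L2 := 73  bus=[BusRdX]  L2: P0=M P1=I  mem[L2]=80
16. P0: store L1 := 52  bus=[-]  L1: P0=M P1=I  mem[L1]=40
17. P0: load  L0  bus=[-]  L0: P0=S P1=O  mem[L0]=80
18. P0: store L4 := 13  bus=[-]  L4: P0=M P1=I  mem[L4]=30
19. P1: store L2 := 49  bus=[BusRdX,Flush]  L2: P0=I P1=M  mem[L2]=73
20. P0: store L4 := 34  bus=[-]  L4: P0=M P1=I  mem[L4]=30
21. P0: store L3 := 99  bus=[BusUpgr]  L3: P0=M P1=I  mem[L3]=90
22. P0: store L4 := 33  bus=[-]  L4: P0=M P1=I  mem[L4]=30
23. P0: store L0 := 41  bus=[BusUpgr,Flush]  L0: P0=M P1=I  mem[L0]=41
24. P1: store L2 := 84  bus=[-]  L2: P0=I P1=M  mem[L2]=73
25. P1: store L4 := 59  bus=[BusRdX,Flush]  L4: P0=I P1=M  mem[L4]=33
26. P0: load  L1  bus=[-]  L1: P0=M P1=I  mem[L1]=40
27. P1: load  L1  bus=[BusRd]  L1: P0=O P1=S  mem[L1]=40
28. P1: store L3 := 35  bus=[BusRdX,Flush]  L3: P0=I P1=M  mem[L3]=99
29. P1: store L4 := 53  bus=[-]  L4: P0=I P1=M  mem[L4]=33
30. P0: load  L1  bus=[-]  L1: P0=O P1=S  mem[L1]=40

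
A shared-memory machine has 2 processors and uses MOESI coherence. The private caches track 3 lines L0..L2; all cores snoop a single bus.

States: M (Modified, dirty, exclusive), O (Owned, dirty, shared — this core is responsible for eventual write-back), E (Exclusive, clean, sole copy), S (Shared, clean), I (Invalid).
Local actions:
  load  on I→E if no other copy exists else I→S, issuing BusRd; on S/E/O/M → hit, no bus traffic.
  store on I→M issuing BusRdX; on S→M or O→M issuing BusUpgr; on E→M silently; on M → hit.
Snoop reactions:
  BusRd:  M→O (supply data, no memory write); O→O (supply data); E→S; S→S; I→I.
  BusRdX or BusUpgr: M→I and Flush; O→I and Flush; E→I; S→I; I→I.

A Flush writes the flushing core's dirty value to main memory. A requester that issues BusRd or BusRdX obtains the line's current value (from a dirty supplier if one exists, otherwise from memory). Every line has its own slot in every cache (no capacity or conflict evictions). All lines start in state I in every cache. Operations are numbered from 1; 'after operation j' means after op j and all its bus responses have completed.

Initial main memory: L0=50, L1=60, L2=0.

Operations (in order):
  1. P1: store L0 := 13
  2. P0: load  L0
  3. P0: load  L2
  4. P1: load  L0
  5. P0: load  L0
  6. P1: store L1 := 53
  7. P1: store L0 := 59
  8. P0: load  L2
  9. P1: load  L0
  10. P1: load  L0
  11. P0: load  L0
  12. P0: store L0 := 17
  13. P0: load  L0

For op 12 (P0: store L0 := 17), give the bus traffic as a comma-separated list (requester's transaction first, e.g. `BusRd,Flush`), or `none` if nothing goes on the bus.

bus = BusUpgr,Flush

step 1: P1: store L0 := 13  ⟶  IM  (L0)  txn=BusRdX  M[L0]=50
step 2: P0: load  L0  ⟶  SO  (L0)  txn=BusRd  M[L0]=50
step 3: P0: load  L2  ⟶  EI  (L2)  txn=BusRd  M[L2]=0
step 4: P1: load  L0  ⟶  SO  (L0)  txn=∅  M[L0]=50
step 5: P0: load  L0  ⟶  SO  (L0)  txn=∅  M[L0]=50
step 6: P1: store L1 := 53  ⟶  IM  (L1)  txn=BusRdX  M[L1]=60
step 7: P1: store L0 := 59  ⟶  IM  (L0)  txn=BusUpgr  M[L0]=50
step 8: P0: load  L2  ⟶  EI  (L2)  txn=∅  M[L2]=0
step 9: P1: load  L0  ⟶  IM  (L0)  txn=∅  M[L0]=50
step 10: P1: load  L0  ⟶  IM  (L0)  txn=∅  M[L0]=50
step 11: P0: load  L0  ⟶  SO  (L0)  txn=BusRd  M[L0]=50
step 12: P0: store L0 := 17  ⟶  MI  (L0)  txn=BusUpgr+Flush  M[L0]=59
step 13: P0: load  L0  ⟶  MI  (L0)  txn=∅  M[L0]=59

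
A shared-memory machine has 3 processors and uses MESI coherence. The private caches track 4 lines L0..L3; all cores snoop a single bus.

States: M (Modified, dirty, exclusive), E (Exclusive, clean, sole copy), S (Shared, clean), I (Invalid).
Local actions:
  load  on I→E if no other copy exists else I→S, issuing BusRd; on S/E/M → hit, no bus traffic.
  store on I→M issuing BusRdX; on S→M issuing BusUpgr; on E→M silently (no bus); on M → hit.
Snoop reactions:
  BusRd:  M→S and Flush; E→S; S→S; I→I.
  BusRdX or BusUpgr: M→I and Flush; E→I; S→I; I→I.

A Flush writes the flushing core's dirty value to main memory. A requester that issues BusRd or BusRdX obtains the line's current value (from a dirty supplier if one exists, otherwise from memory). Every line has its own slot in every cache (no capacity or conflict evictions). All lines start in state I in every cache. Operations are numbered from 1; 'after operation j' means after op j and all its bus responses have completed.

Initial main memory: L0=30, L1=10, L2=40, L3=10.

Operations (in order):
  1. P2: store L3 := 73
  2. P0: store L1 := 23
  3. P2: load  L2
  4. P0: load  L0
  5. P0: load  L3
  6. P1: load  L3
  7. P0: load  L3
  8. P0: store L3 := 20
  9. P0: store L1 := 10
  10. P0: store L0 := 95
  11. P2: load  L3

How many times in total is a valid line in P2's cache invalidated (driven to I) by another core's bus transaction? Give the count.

invalidations = 1

1. P2: store L3 := 73  bus=[BusRdX]  L3: P0=I P1=I P2=M  mem[L3]=10
2. P0: store L1 := 23  bus=[BusRdX]  L1: P0=M P1=I P2=I  mem[L1]=10
3. P2: load  L2  bus=[BusRd]  L2: P0=I P1=I P2=E  mem[L2]=40
4. P0: load  L0  bus=[BusRd]  L0: P0=E P1=I P2=I  mem[L0]=30
5. P0: load  L3  bus=[BusRd,Flush]  L3: P0=S P1=I P2=S  mem[L3]=73
6. P1: load  L3  bus=[BusRd]  L3: P0=S P1=S P2=S  mem[L3]=73
7. P0: load  L3  bus=[-]  L3: P0=S P1=S P2=S  mem[L3]=73
8. P0: store L3 := 20  bus=[BusUpgr]  L3: P0=M P1=I P2=I  mem[L3]=73
9. P0: store L1 := 10  bus=[-]  L1: P0=M P1=I P2=I  mem[L1]=10
10. P0: store L0 := 95  bus=[-]  L0: P0=M P1=I P2=I  mem[L0]=30
11. P2: load  L3  bus=[BusRd,Flush]  L3: P0=S P1=I P2=S  mem[L3]=20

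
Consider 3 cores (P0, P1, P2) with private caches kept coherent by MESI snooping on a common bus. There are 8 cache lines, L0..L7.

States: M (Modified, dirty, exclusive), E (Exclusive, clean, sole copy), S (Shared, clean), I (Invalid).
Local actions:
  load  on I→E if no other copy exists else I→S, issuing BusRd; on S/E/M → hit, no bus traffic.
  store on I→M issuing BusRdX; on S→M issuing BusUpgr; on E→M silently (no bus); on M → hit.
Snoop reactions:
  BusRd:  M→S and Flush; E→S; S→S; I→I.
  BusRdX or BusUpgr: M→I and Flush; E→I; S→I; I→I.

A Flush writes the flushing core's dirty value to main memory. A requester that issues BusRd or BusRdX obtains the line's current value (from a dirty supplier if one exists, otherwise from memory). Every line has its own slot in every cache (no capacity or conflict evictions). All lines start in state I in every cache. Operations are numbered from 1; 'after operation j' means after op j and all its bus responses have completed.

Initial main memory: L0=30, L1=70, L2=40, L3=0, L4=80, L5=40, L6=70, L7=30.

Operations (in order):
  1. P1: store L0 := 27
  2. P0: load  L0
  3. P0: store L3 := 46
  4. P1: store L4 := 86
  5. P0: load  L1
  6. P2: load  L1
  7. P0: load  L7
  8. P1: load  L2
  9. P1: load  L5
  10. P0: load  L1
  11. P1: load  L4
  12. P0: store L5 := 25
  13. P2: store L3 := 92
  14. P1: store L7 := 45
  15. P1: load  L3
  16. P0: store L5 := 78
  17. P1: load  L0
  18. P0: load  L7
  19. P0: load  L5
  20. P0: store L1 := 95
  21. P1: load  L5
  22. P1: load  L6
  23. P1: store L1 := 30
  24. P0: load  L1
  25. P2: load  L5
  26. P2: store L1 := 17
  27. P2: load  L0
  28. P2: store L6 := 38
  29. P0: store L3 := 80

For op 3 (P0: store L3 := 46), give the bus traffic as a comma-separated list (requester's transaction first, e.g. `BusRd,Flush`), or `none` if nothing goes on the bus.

1. P1: store L0 := 27  bus=[BusRdX]  L0: P0=I P1=M P2=I  mem[L0]=30
2. P0: load  L0  bus=[BusRd,Flush]  L0: P0=S P1=S P2=I  mem[L0]=27
3. P0: store L3 := 46  bus=[BusRdX]  L3: P0=M P1=I P2=I  mem[L3]=0
4. P1: store L4 := 86  bus=[BusRdX]  L4: P0=I P1=M P2=I  mem[L4]=80
5. P0: load  L1  bus=[BusRd]  L1: P0=E P1=I P2=I  mem[L1]=70
6. P2: load  L1  bus=[BusRd]  L1: P0=S P1=I P2=S  mem[L1]=70
7. P0: load  L7  bus=[BusRd]  L7: P0=E P1=I P2=I  mem[L7]=30
8. P1: load  L2  bus=[BusRd]  L2: P0=I P1=E P2=I  mem[L2]=40
9. P1: load  L5  bus=[BusRd]  L5: P0=I P1=E P2=I  mem[L5]=40
10. P0: load  L1  bus=[-]  L1: P0=S P1=I P2=S  mem[L1]=70
11. P1: load  L4  bus=[-]  L4: P0=I P1=M P2=I  mem[L4]=80
12. P0: store L5 := 25  bus=[BusRdX]  L5: P0=M P1=I P2=I  mem[L5]=40
13. P2: store L3 := 92  bus=[BusRdX,Flush]  L3: P0=I P1=I P2=M  mem[L3]=46
14. P1: store L7 := 45  bus=[BusRdX]  L7: P0=I P1=M P2=I  mem[L7]=30
15. P1: load  L3  bus=[BusRd,Flush]  L3: P0=I P1=S P2=S  mem[L3]=92
16. P0: store L5 := 78  bus=[-]  L5: P0=M P1=I P2=I  mem[L5]=40
17. P1: load  L0  bus=[-]  L0: P0=S P1=S P2=I  mem[L0]=27
18. P0: load  L7  bus=[BusRd,Flush]  L7: P0=S P1=S P2=I  mem[L7]=45
19. P0: load  L5  bus=[-]  L5: P0=M P1=I P2=I  mem[L5]=40
20. P0: store L1 := 95  bus=[BusUpgr]  L1: P0=M P1=I P2=I  mem[L1]=70
21. P1: load  L5  bus=[BusRd,Flush]  L5: P0=S P1=S P2=I  mem[L5]=78
22. P1: load  L6  bus=[BusRd]  L6: P0=I P1=E P2=I  mem[L6]=70
23. P1: store L1 := 30  bus=[BusRdX,Flush]  L1: P0=I P1=M P2=I  mem[L1]=95
24. P0: load  L1  bus=[BusRd,Flush]  L1: P0=S P1=S P2=I  mem[L1]=30
25. P2: load  L5  bus=[BusRd]  L5: P0=S P1=S P2=S  mem[L5]=78
26. P2: store L1 := 17  bus=[BusRdX]  L1: P0=I P1=I P2=M  mem[L1]=30
27. P2: load  L0  bus=[BusRd]  L0: P0=S P1=S P2=S  mem[L0]=27
28. P2: store L6 := 38  bus=[BusRdX]  L6: P0=I P1=I P2=M  mem[L6]=70
29. P0: store L3 := 80  bus=[BusRdX]  L3: P0=M P1=I P2=I  mem[L3]=92

bus = BusRdX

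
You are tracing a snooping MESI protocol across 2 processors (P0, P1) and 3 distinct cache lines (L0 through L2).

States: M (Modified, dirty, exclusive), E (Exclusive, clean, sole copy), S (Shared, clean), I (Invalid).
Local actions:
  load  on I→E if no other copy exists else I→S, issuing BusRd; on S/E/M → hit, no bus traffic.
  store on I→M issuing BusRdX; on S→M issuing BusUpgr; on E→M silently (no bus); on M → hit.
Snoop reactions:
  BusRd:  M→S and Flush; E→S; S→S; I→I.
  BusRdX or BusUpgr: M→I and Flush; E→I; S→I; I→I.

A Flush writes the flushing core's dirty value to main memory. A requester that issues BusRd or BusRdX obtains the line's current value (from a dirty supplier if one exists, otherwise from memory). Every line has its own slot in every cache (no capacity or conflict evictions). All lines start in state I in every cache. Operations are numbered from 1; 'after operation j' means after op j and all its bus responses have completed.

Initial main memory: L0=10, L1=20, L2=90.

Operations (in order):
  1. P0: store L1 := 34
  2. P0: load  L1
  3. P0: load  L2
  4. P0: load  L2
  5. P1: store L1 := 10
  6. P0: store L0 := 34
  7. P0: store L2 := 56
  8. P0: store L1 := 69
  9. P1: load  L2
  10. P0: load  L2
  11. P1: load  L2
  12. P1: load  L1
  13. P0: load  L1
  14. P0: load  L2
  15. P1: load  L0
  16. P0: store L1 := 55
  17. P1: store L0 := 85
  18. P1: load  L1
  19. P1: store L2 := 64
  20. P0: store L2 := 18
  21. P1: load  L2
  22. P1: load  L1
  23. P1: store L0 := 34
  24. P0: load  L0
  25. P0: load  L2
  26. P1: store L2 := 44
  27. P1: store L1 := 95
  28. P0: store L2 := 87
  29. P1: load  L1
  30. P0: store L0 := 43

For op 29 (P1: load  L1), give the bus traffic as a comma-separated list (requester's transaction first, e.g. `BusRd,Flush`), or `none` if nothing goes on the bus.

1. P0: store L1 := 34  bus=[BusRdX]  L1: P0=M P1=I  mem[L1]=20
2. P0: load  L1  bus=[-]  L1: P0=M P1=I  mem[L1]=20
3. P0: load  L2  bus=[BusRd]  L2: P0=E P1=I  mem[L2]=90
4. P0: load  L2  bus=[-]  L2: P0=E P1=I  mem[L2]=90
5. P1: store L1 := 10  bus=[BusRdX,Flush]  L1: P0=I P1=M  mem[L1]=34
6. P0: store L0 := 34  bus=[BusRdX]  L0: P0=M P1=I  mem[L0]=10
7. P0: store L2 := 56  bus=[-]  L2: P0=M P1=I  mem[L2]=90
8. P0: store L1 := 69  bus=[BusRdX,Flush]  L1: P0=M P1=I  mem[L1]=10
9. P1: load  L2  bus=[BusRd,Flush]  L2: P0=S P1=S  mem[L2]=56
10. P0: load  L2  bus=[-]  L2: P0=S P1=S  mem[L2]=56
11. P1: load  L2  bus=[-]  L2: P0=S P1=S  mem[L2]=56
12. P1: load  L1  bus=[BusRd,Flush]  L1: P0=S P1=S  mem[L1]=69
13. P0: load  L1  bus=[-]  L1: P0=S P1=S  mem[L1]=69
14. P0: load  L2  bus=[-]  L2: P0=S P1=S  mem[L2]=56
15. P1: load  L0  bus=[BusRd,Flush]  L0: P0=S P1=S  mem[L0]=34
16. P0: store L1 := 55  bus=[BusUpgr]  L1: P0=M P1=I  mem[L1]=69
17. P1: store L0 := 85  bus=[BusUpgr]  L0: P0=I P1=M  mem[L0]=34
18. P1: load  L1  bus=[BusRd,Flush]  L1: P0=S P1=S  mem[L1]=55
19. P1: store L2 := 64  bus=[BusUpgr]  L2: P0=I P1=M  mem[L2]=56
20. P0: store L2 := 18  bus=[BusRdX,Flush]  L2: P0=M P1=I  mem[L2]=64
21. P1: load  L2  bus=[BusRd,Flush]  L2: P0=S P1=S  mem[L2]=18
22. P1: load  L1  bus=[-]  L1: P0=S P1=S  mem[L1]=55
23. P1: store L0 := 34  bus=[-]  L0: P0=I P1=M  mem[L0]=34
24. P0: load  L0  bus=[BusRd,Flush]  L0: P0=S P1=S  mem[L0]=34
25. P0: load  L2  bus=[-]  L2: P0=S P1=S  mem[L2]=18
26. P1: store L2 := 44  bus=[BusUpgr]  L2: P0=I P1=M  mem[L2]=18
27. P1: store L1 := 95  bus=[BusUpgr]  L1: P0=I P1=M  mem[L1]=55
28. P0: store L2 := 87  bus=[BusRdX,Flush]  L2: P0=M P1=I  mem[L2]=44
29. P1: load  L1  bus=[-]  L1: P0=I P1=M  mem[L1]=55
30. P0: store L0 := 43  bus=[BusUpgr]  L0: P0=M P1=I  mem[L0]=34

bus = none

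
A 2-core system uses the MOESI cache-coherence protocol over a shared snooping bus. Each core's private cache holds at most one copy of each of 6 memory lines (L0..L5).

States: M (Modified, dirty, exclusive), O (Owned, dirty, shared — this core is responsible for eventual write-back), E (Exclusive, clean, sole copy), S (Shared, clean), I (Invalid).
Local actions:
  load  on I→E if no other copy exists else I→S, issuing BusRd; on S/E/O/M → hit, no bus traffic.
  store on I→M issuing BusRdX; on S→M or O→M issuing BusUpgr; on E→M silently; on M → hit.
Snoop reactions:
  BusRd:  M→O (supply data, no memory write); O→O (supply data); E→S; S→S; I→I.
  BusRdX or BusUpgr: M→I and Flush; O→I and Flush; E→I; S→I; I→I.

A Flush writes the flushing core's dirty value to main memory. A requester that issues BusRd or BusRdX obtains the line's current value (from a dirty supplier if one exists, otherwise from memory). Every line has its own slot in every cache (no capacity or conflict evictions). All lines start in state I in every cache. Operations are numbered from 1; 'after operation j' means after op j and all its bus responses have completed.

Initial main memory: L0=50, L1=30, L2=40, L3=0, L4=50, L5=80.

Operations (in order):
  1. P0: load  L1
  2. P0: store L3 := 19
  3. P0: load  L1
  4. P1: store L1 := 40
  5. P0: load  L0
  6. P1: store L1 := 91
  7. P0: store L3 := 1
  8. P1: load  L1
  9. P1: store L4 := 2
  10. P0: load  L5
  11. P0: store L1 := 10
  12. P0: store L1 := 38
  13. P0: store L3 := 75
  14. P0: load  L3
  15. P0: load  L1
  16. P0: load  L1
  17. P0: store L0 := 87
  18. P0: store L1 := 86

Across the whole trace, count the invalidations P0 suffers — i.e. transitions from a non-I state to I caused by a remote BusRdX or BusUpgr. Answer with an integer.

  op1 P0: load  L1 → E/I on L1; bus BusRd; mem=30
  op2 P0: store L3 := 19 → M/I on L3; bus BusRdX; mem=0
  op3 P0: load  L1 → E/I on L1; bus (none); mem=30
  op4 P1: store L1 := 40 → I/M on L1; bus BusRdX; mem=30
  op5 P0: load  L0 → E/I on L0; bus BusRd; mem=50
  op6 P1: store L1 := 91 → I/M on L1; bus (none); mem=30
  op7 P0: store L3 := 1 → M/I on L3; bus (none); mem=0
  op8 P1: load  L1 → I/M on L1; bus (none); mem=30
  op9 P1: store L4 := 2 → I/M on L4; bus BusRdX; mem=50
  op10 P0: load  L5 → E/I on L5; bus BusRd; mem=80
  op11 P0: store L1 := 10 → M/I on L1; bus BusRdX Flush; mem=91
  op12 P0: store L1 := 38 → M/I on L1; bus (none); mem=91
  op13 P0: store L3 := 75 → M/I on L3; bus (none); mem=0
  op14 P0: load  L3 → M/I on L3; bus (none); mem=0
  op15 P0: load  L1 → M/I on L1; bus (none); mem=91
  op16 P0: load  L1 → M/I on L1; bus (none); mem=91
  op17 P0: store L0 := 87 → M/I on L0; bus (none); mem=50
  op18 P0: store L1 := 86 → M/I on L1; bus (none); mem=91

invalidations = 1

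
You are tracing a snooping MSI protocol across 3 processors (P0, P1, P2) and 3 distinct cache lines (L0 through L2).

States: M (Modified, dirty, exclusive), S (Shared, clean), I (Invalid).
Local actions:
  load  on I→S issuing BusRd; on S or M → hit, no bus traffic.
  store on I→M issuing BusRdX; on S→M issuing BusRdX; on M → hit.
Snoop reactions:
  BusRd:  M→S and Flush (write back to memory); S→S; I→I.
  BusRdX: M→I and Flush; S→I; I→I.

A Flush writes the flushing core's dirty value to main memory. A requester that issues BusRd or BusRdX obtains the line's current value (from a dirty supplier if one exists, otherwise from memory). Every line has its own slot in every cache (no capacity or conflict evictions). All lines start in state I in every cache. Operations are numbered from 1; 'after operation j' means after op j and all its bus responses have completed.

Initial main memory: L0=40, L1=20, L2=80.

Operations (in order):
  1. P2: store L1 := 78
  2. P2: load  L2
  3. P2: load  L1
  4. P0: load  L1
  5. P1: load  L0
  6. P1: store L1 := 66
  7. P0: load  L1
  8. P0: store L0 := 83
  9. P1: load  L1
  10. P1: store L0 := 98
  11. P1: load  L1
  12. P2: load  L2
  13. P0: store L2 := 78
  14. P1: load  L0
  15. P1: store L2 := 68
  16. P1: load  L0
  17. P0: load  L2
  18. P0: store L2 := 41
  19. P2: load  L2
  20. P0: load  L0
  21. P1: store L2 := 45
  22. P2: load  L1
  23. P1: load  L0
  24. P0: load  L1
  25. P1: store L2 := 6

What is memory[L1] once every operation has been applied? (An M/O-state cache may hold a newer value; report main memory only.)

memory[L1] = 66

step 1: P2: store L1 := 78  ⟶  IIM  (L1)  txn=BusRdX  M[L1]=20
step 2: P2: load  L2  ⟶  IIS  (L2)  txn=BusRd  M[L2]=80
step 3: P2: load  L1  ⟶  IIM  (L1)  txn=∅  M[L1]=20
step 4: P0: load  L1  ⟶  SIS  (L1)  txn=BusRd+Flush  M[L1]=78
step 5: P1: load  L0  ⟶  ISI  (L0)  txn=BusRd  M[L0]=40
step 6: P1: store L1 := 66  ⟶  IMI  (L1)  txn=BusRdX  M[L1]=78
step 7: P0: load  L1  ⟶  SSI  (L1)  txn=BusRd+Flush  M[L1]=66
step 8: P0: store L0 := 83  ⟶  MII  (L0)  txn=BusRdX  M[L0]=40
step 9: P1: load  L1  ⟶  SSI  (L1)  txn=∅  M[L1]=66
step 10: P1: store L0 := 98  ⟶  IMI  (L0)  txn=BusRdX+Flush  M[L0]=83
step 11: P1: load  L1  ⟶  SSI  (L1)  txn=∅  M[L1]=66
step 12: P2: load  L2  ⟶  IIS  (L2)  txn=∅  M[L2]=80
step 13: P0: store L2 := 78  ⟶  MII  (L2)  txn=BusRdX  M[L2]=80
step 14: P1: load  L0  ⟶  IMI  (L0)  txn=∅  M[L0]=83
step 15: P1: store L2 := 68  ⟶  IMI  (L2)  txn=BusRdX+Flush  M[L2]=78
step 16: P1: load  L0  ⟶  IMI  (L0)  txn=∅  M[L0]=83
step 17: P0: load  L2  ⟶  SSI  (L2)  txn=BusRd+Flush  M[L2]=68
step 18: P0: store L2 := 41  ⟶  MII  (L2)  txn=BusRdX  M[L2]=68
step 19: P2: load  L2  ⟶  SIS  (L2)  txn=BusRd+Flush  M[L2]=41
step 20: P0: load  L0  ⟶  SSI  (L0)  txn=BusRd+Flush  M[L0]=98
step 21: P1: store L2 := 45  ⟶  IMI  (L2)  txn=BusRdX  M[L2]=41
step 22: P2: load  L1  ⟶  SSS  (L1)  txn=BusRd  M[L1]=66
step 23: P1: load  L0  ⟶  SSI  (L0)  txn=∅  M[L0]=98
step 24: P0: load  L1  ⟶  SSS  (L1)  txn=∅  M[L1]=66
step 25: P1: store L2 := 6  ⟶  IMI  (L2)  txn=∅  M[L2]=41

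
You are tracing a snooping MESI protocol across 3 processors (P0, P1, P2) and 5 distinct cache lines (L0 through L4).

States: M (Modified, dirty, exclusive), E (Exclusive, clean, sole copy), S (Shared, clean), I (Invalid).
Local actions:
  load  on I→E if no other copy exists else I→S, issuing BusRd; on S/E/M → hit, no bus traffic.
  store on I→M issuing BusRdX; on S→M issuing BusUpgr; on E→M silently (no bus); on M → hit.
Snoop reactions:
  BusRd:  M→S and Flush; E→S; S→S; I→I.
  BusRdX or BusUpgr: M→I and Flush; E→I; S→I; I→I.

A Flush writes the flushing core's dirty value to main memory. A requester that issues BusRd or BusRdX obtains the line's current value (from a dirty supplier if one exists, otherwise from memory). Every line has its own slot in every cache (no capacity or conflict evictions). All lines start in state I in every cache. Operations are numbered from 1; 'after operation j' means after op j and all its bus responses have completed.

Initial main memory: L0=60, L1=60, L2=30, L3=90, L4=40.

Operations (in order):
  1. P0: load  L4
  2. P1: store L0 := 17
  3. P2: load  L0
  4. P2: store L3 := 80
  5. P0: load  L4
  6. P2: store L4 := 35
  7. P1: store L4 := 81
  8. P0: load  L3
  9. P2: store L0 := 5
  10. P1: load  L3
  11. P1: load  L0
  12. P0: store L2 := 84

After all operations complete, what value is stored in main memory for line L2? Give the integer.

memory[L2] = 30

1. P0: load  L4  bus=[BusRd]  L4: P0=E P1=I P2=I  mem[L4]=40
2. P1: store L0 := 17  bus=[BusRdX]  L0: P0=I P1=M P2=I  mem[L0]=60
3. P2: load  L0  bus=[BusRd,Flush]  L0: P0=I P1=S P2=S  mem[L0]=17
4. P2: store L3 := 80  bus=[BusRdX]  L3: P0=I P1=I P2=M  mem[L3]=90
5. P0: load  L4  bus=[-]  L4: P0=E P1=I P2=I  mem[L4]=40
6. P2: store L4 := 35  bus=[BusRdX]  L4: P0=I P1=I P2=M  mem[L4]=40
7. P1: store L4 := 81  bus=[BusRdX,Flush]  L4: P0=I P1=M P2=I  mem[L4]=35
8. P0: load  L3  bus=[BusRd,Flush]  L3: P0=S P1=I P2=S  mem[L3]=80
9. P2: store L0 := 5  bus=[BusUpgr]  L0: P0=I P1=I P2=M  mem[L0]=17
10. P1: load  L3  bus=[BusRd]  L3: P0=S P1=S P2=S  mem[L3]=80
11. P1: load  L0  bus=[BusRd,Flush]  L0: P0=I P1=S P2=S  mem[L0]=5
12. P0: store L2 := 84  bus=[BusRdX]  L2: P0=M P1=I P2=I  mem[L2]=30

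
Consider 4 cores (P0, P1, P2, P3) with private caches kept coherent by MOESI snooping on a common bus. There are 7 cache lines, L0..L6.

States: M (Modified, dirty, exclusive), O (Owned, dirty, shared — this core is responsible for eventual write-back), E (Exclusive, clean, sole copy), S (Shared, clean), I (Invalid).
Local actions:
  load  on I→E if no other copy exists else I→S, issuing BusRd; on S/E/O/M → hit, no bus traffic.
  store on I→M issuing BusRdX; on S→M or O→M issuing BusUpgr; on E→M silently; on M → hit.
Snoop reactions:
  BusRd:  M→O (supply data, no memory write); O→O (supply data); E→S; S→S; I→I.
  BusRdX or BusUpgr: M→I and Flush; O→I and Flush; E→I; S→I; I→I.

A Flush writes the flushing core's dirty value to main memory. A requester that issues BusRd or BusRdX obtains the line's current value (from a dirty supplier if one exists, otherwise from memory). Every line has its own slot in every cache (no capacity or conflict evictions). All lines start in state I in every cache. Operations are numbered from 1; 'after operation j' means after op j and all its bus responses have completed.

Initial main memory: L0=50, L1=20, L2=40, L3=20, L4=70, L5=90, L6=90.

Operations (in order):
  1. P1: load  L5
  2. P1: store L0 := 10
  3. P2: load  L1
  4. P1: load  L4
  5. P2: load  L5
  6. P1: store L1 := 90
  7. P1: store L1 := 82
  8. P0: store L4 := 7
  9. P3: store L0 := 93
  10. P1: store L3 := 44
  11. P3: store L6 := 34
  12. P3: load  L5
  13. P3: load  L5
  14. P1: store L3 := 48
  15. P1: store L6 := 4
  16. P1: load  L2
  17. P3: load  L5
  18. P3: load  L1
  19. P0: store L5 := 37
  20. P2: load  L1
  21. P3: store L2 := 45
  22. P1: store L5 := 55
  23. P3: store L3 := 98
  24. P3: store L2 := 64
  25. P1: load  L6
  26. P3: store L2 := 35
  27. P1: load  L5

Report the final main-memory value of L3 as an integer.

memory[L3] = 48

[1] P1: load  L5 | P0:I, P1:E(90), P2:I, P3:I | bus: BusRd
[2] P1: store L0 := 10 | P0:I, P1:M(10), P2:I, P3:I | bus: BusRdX
[3] P2: load  L1 | P0:I, P1:I, P2:E(20), P3:I | bus: BusRd
[4] P1: load  L4 | P0:I, P1:E(70), P2:I, P3:I | bus: BusRd
[5] P2: load  L5 | P0:I, P1:S(90), P2:S(90), P3:I | bus: BusRd
[6] P1: store L1 := 90 | P0:I, P1:M(90), P2:I, P3:I | bus: BusRdX
[7] P1: store L1 := 82 | P0:I, P1:M(82), P2:I, P3:I | bus: none
[8] P0: store L4 := 7 | P0:M(7), P1:I, P2:I, P3:I | bus: BusRdX
[9] P3: store L0 := 93 | P0:I, P1:I, P2:I, P3:M(93) | bus: BusRdX,Flush
[10] P1: store L3 := 44 | P0:I, P1:M(44), P2:I, P3:I | bus: BusRdX
[11] P3: store L6 := 34 | P0:I, P1:I, P2:I, P3:M(34) | bus: BusRdX
[12] P3: load  L5 | P0:I, P1:S(90), P2:S(90), P3:S(90) | bus: BusRd
[13] P3: load  L5 | P0:I, P1:S(90), P2:S(90), P3:S(90) | bus: none
[14] P1: store L3 := 48 | P0:I, P1:M(48), P2:I, P3:I | bus: none
[15] P1: store L6 := 4 | P0:I, P1:M(4), P2:I, P3:I | bus: BusRdX,Flush
[16] P1: load  L2 | P0:I, P1:E(40), P2:I, P3:I | bus: BusRd
[17] P3: load  L5 | P0:I, P1:S(90), P2:S(90), P3:S(90) | bus: none
[18] P3: load  L1 | P0:I, P1:O(82), P2:I, P3:S(82) | bus: BusRd
[19] P0: store L5 := 37 | P0:M(37), P1:I, P2:I, P3:I | bus: BusRdX
[20] P2: load  L1 | P0:I, P1:O(82), P2:S(82), P3:S(82) | bus: BusRd
[21] P3: store L2 := 45 | P0:I, P1:I, P2:I, P3:M(45) | bus: BusRdX
[22] P1: store L5 := 55 | P0:I, P1:M(55), P2:I, P3:I | bus: BusRdX,Flush
[23] P3: store L3 := 98 | P0:I, P1:I, P2:I, P3:M(98) | bus: BusRdX,Flush
[24] P3: store L2 := 64 | P0:I, P1:I, P2:I, P3:M(64) | bus: none
[25] P1: load  L6 | P0:I, P1:M(4), P2:I, P3:I | bus: none
[26] P3: store L2 := 35 | P0:I, P1:I, P2:I, P3:M(35) | bus: none
[27] P1: load  L5 | P0:I, P1:M(55), P2:I, P3:I | bus: none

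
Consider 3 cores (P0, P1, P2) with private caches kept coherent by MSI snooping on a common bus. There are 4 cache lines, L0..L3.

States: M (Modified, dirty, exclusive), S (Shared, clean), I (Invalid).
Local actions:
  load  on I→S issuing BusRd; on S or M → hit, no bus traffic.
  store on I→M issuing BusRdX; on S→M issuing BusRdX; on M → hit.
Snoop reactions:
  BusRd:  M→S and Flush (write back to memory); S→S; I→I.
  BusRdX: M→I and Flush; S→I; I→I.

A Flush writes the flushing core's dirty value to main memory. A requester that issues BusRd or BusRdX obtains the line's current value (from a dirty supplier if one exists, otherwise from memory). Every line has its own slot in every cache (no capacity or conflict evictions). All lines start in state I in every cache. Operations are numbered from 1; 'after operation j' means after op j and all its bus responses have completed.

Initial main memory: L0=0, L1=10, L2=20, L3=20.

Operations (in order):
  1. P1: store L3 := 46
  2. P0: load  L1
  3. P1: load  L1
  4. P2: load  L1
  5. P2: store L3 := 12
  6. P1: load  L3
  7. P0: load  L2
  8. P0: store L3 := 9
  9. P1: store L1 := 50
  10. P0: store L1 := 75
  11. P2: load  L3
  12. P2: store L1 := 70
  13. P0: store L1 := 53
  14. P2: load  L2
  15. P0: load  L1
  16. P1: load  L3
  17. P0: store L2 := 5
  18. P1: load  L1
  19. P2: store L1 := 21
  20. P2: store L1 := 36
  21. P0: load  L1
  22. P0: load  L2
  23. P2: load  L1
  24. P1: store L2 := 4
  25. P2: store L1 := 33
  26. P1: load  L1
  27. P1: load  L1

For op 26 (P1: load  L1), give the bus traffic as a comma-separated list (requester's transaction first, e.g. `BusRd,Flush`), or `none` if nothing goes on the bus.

bus = BusRd,Flush

  op1 P1: store L3 := 46 → I/M/I on L3; bus BusRdX; mem=20
  op2 P0: load  L1 → S/I/I on L1; bus BusRd; mem=10
  op3 P1: load  L1 → S/S/I on L1; bus BusRd; mem=10
  op4 P2: load  L1 → S/S/S on L1; bus BusRd; mem=10
  op5 P2: store L3 := 12 → I/I/M on L3; bus BusRdX Flush; mem=46
  op6 P1: load  L3 → I/S/S on L3; bus BusRd Flush; mem=12
  op7 P0: load  L2 → S/I/I on L2; bus BusRd; mem=20
  op8 P0: store L3 := 9 → M/I/I on L3; bus BusRdX; mem=12
  op9 P1: store L1 := 50 → I/M/I on L1; bus BusRdX; mem=10
  op10 P0: store L1 := 75 → M/I/I on L1; bus BusRdX Flush; mem=50
  op11 P2: load  L3 → S/I/S on L3; bus BusRd Flush; mem=9
  op12 P2: store L1 := 70 → I/I/M on L1; bus BusRdX Flush; mem=75
  op13 P0: store L1 := 53 → M/I/I on L1; bus BusRdX Flush; mem=70
  op14 P2: load  L2 → S/I/S on L2; bus BusRd; mem=20
  op15 P0: load  L1 → M/I/I on L1; bus (none); mem=70
  op16 P1: load  L3 → S/S/S on L3; bus BusRd; mem=9
  op17 P0: store L2 := 5 → M/I/I on L2; bus BusRdX; mem=20
  op18 P1: load  L1 → S/S/I on L1; bus BusRd Flush; mem=53
  op19 P2: store L1 := 21 → I/I/M on L1; bus BusRdX; mem=53
  op20 P2: store L1 := 36 → I/I/M on L1; bus (none); mem=53
  op21 P0: load  L1 → S/I/S on L1; bus BusRd Flush; mem=36
  op22 P0: load  L2 → M/I/I on L2; bus (none); mem=20
  op23 P2: load  L1 → S/I/S on L1; bus (none); mem=36
  op24 P1: store L2 := 4 → I/M/I on L2; bus BusRdX Flush; mem=5
  op25 P2: store L1 := 33 → I/I/M on L1; bus BusRdX; mem=36
  op26 P1: load  L1 → I/S/S on L1; bus BusRd Flush; mem=33
  op27 P1: load  L1 → I/S/S on L1; bus (none); mem=33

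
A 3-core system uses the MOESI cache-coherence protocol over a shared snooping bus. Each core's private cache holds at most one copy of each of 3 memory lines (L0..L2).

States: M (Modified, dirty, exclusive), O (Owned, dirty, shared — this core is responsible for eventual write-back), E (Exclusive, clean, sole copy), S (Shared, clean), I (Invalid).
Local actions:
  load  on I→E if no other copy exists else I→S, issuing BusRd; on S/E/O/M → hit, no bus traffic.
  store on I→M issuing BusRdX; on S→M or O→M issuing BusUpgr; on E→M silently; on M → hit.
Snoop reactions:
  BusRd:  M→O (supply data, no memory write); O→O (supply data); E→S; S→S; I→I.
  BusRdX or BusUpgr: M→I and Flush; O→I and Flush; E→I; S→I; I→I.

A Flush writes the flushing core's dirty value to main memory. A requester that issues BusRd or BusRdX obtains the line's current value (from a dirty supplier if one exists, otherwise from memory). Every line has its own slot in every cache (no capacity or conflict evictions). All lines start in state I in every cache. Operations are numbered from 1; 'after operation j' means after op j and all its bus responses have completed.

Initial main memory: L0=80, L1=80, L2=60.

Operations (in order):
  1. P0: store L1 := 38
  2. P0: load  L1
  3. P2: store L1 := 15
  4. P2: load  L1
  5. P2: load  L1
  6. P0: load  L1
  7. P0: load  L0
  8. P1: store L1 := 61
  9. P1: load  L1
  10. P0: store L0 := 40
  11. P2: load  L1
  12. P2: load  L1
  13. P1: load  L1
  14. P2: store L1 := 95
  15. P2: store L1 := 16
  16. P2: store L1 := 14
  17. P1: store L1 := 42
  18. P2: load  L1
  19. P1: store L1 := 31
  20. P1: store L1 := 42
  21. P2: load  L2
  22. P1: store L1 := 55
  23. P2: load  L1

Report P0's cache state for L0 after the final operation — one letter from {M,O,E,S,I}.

state = M

1. P0: store L1 := 38  bus=[BusRdX]  L1: P0=M P1=I P2=I  mem[L1]=80
2. P0: load  L1  bus=[-]  L1: P0=M P1=I P2=I  mem[L1]=80
3. P2: store L1 := 15  bus=[BusRdX,Flush]  L1: P0=I P1=I P2=M  mem[L1]=38
4. P2: load  L1  bus=[-]  L1: P0=I P1=I P2=M  mem[L1]=38
5. P2: load  L1  bus=[-]  L1: P0=I P1=I P2=M  mem[L1]=38
6. P0: load  L1  bus=[BusRd]  L1: P0=S P1=I P2=O  mem[L1]=38
7. P0: load  L0  bus=[BusRd]  L0: P0=E P1=I P2=I  mem[L0]=80
8. P1: store L1 := 61  bus=[BusRdX,Flush]  L1: P0=I P1=M P2=I  mem[L1]=15
9. P1: load  L1  bus=[-]  L1: P0=I P1=M P2=I  mem[L1]=15
10. P0: store L0 := 40  bus=[-]  L0: P0=M P1=I P2=I  mem[L0]=80
11. P2: load  L1  bus=[BusRd]  L1: P0=I P1=O P2=S  mem[L1]=15
12. P2: load  L1  bus=[-]  L1: P0=I P1=O P2=S  mem[L1]=15
13. P1: load  L1  bus=[-]  L1: P0=I P1=O P2=S  mem[L1]=15
14. P2: store L1 := 95  bus=[BusUpgr,Flush]  L1: P0=I P1=I P2=M  mem[L1]=61
15. P2: store L1 := 16  bus=[-]  L1: P0=I P1=I P2=M  mem[L1]=61
16. P2: store L1 := 14  bus=[-]  L1: P0=I P1=I P2=M  mem[L1]=61
17. P1: store L1 := 42  bus=[BusRdX,Flush]  L1: P0=I P1=M P2=I  mem[L1]=14
18. P2: load  L1  bus=[BusRd]  L1: P0=I P1=O P2=S  mem[L1]=14
19. P1: store L1 := 31  bus=[BusUpgr]  L1: P0=I P1=M P2=I  mem[L1]=14
20. P1: store L1 := 42  bus=[-]  L1: P0=I P1=M P2=I  mem[L1]=14
21. P2: load  L2  bus=[BusRd]  L2: P0=I P1=I P2=E  mem[L2]=60
22. P1: store L1 := 55  bus=[-]  L1: P0=I P1=M P2=I  mem[L1]=14
23. P2: load  L1  bus=[BusRd]  L1: P0=I P1=O P2=S  mem[L1]=14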